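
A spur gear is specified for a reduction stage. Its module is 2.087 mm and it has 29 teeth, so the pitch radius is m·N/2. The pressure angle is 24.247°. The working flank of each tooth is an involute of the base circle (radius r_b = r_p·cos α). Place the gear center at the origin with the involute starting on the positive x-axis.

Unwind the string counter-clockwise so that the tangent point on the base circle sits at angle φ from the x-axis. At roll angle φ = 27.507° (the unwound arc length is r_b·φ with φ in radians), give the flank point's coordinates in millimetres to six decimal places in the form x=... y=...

pitch radius r_p = m·N/2 = 2.087·29/2 = 30.261500
base radius r_b = r_p·cos α = 30.261500·cos 24.247° = 27.591938
roll angle φ = 27.507° = 0.48008772 rad
x = r_b·(cos φ + φ·sin φ) = 27.591938·(0.88695441 + 0.48008772·0.46185698) = 30.590803
y = r_b·(sin φ − φ·cos φ) = 27.591938·(0.46185698 − 0.48008772·0.88695441) = 0.994443

x=30.590803 y=0.994443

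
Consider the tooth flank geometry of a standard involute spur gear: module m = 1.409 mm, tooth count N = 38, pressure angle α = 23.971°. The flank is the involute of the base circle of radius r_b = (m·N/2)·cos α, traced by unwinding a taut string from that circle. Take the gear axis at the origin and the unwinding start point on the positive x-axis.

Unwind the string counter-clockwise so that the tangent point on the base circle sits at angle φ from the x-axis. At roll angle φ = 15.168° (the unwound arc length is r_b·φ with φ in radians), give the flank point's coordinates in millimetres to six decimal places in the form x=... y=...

pitch radius r_p = m·N/2 = 1.409·38/2 = 26.771000
base radius r_b = r_p·cos α = 26.771000·cos 23.971° = 24.462034
roll angle φ = 15.168° = 0.26473154 rad
x = r_b·(cos φ + φ·sin φ) = 24.462034·(0.96516278 + 0.26473154·0.26165017) = 25.304257
y = r_b·(sin φ − φ·cos φ) = 24.462034·(0.26165017 − 0.26473154·0.96516278) = 0.150225

x=25.304257 y=0.150225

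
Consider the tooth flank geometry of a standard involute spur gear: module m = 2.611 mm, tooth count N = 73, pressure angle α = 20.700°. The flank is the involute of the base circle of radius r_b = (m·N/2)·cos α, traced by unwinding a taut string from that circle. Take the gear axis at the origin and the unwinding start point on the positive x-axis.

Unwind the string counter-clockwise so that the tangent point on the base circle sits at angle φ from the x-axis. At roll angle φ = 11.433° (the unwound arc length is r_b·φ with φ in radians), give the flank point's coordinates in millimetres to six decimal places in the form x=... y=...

pitch radius r_p = m·N/2 = 2.611·73/2 = 95.301500
base radius r_b = r_p·cos α = 95.301500·cos 20.700° = 89.149219
roll angle φ = 11.433° = 0.19954349 rad
x = r_b·(cos φ + φ·sin φ) = 89.149219·(0.98015717 + 0.19954349·0.19822190) = 90.906445
y = r_b·(sin φ − φ·cos φ) = 89.149219·(0.19822190 − 0.19954349·0.98015717) = 0.235168

x=90.906445 y=0.235168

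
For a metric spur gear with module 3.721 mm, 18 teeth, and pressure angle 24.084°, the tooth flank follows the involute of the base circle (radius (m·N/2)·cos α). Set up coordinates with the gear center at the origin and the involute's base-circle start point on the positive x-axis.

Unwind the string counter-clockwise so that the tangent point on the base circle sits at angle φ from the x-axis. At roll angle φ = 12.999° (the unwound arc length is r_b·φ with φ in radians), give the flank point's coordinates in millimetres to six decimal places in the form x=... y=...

x=31.350477 y=0.118400

pitch radius r_p = m·N/2 = 3.721·18/2 = 33.489000
base radius r_b = r_p·cos α = 33.489000·cos 24.084° = 30.573721
roll angle φ = 12.999° = 0.22687535 rad
x = r_b·(cos φ + φ·sin φ) = 30.573721·(0.97437399 + 0.22687535·0.22493405) = 31.350477
y = r_b·(sin φ − φ·cos φ) = 30.573721·(0.22493405 − 0.22687535·0.97437399) = 0.118400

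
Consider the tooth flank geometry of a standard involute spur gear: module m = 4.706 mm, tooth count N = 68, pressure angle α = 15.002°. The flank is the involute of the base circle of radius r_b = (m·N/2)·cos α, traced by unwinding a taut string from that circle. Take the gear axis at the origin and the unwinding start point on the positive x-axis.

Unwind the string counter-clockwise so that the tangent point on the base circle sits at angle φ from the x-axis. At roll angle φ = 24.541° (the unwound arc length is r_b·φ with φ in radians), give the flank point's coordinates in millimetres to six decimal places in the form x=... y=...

pitch radius r_p = m·N/2 = 4.706·68/2 = 160.004000
base radius r_b = r_p·cos α = 160.004000·cos 15.002° = 154.550550
roll angle φ = 24.541° = 0.42832125 rad
x = r_b·(cos φ + φ·sin φ) = 154.550550·(0.90966429 + 0.42832125·0.41534429) = 168.083781
y = r_b·(sin φ − φ·cos φ) = 154.550550·(0.41534429 − 0.42832125·0.90966429) = 3.974382

x=168.083781 y=3.974382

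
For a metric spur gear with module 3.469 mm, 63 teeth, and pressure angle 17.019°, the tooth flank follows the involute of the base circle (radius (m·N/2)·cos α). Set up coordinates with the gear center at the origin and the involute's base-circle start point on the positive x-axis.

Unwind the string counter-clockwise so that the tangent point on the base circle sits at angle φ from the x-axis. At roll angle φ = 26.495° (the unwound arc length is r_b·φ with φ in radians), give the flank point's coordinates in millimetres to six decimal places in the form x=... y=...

pitch radius r_p = m·N/2 = 3.469·63/2 = 109.273500
base radius r_b = r_p·cos α = 109.273500·cos 17.019° = 104.488167
roll angle φ = 26.495° = 0.46242499 rad
x = r_b·(cos φ + φ·sin φ) = 104.488167·(0.89497330 + 0.46242499·0.44611971) = 115.069705
y = r_b·(sin φ − φ·cos φ) = 104.488167·(0.44611971 − 0.46242499·0.89497330) = 3.370966

x=115.069705 y=3.370966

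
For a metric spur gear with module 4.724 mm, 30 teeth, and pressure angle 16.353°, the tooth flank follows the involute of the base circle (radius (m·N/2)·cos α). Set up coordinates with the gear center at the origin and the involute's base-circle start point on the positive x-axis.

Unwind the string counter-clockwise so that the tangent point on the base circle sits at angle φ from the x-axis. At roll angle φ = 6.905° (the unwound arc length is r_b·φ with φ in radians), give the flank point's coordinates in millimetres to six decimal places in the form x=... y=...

pitch radius r_p = m·N/2 = 4.724·30/2 = 70.860000
base radius r_b = r_p·cos α = 70.860000·cos 16.353° = 67.993377
roll angle φ = 6.905° = 0.12051498 rad
x = r_b·(cos φ + φ·sin φ) = 67.993377·(0.99274685 + 0.12051498·0.12022347) = 68.485349
y = r_b·(sin φ − φ·cos φ) = 67.993377·(0.12022347 − 0.12051498·0.99274685) = 0.039613

x=68.485349 y=0.039613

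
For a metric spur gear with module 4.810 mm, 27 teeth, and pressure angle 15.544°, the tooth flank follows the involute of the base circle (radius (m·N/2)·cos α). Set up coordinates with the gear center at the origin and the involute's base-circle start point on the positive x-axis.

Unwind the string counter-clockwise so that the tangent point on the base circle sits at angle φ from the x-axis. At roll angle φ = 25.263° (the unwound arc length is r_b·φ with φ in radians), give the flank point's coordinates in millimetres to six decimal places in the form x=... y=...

x=68.348837 y=1.753055

pitch radius r_p = m·N/2 = 4.810·27/2 = 64.935000
base radius r_b = r_p·cos α = 64.935000·cos 15.544° = 62.559999
roll angle φ = 25.263° = 0.44092253 rad
x = r_b·(cos φ + φ·sin φ) = 62.559999·(0.90435834 + 0.44092253·0.42677394) = 68.348837
y = r_b·(sin φ − φ·cos φ) = 62.559999·(0.42677394 − 0.44092253·0.90435834) = 1.753055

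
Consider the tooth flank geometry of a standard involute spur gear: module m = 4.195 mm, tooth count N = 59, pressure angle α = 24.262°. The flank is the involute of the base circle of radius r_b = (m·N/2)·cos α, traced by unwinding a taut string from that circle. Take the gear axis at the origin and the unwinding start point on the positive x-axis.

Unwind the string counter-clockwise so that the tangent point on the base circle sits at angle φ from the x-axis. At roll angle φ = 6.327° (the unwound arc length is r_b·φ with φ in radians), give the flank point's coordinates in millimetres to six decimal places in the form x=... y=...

pitch radius r_p = m·N/2 = 4.195·59/2 = 123.752500
base radius r_b = r_p·cos α = 123.752500·cos 24.262° = 112.822185
roll angle φ = 6.327° = 0.11042698 rad
x = r_b·(cos φ + φ·sin φ) = 112.822185·(0.99390913 + 0.11042698·0.11020269) = 113.507972
y = r_b·(sin φ − φ·cos φ) = 112.822185·(0.11020269 − 0.11042698·0.99390913) = 0.050579

x=113.507972 y=0.050579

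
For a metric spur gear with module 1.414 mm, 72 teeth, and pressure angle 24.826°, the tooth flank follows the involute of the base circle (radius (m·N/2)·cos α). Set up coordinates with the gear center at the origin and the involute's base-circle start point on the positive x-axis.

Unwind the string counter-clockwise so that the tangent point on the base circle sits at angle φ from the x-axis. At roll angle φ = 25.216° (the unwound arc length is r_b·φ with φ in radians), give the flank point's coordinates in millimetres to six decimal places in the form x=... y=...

x=50.459698 y=1.287492

pitch radius r_p = m·N/2 = 1.414·72/2 = 50.904000
base radius r_b = r_p·cos α = 50.904000·cos 24.826° = 46.199811
roll angle φ = 25.216° = 0.44010222 rad
x = r_b·(cos φ + φ·sin φ) = 46.199811·(0.90470812 + 0.44010222·0.42603195) = 50.459698
y = r_b·(sin φ − φ·cos φ) = 46.199811·(0.42603195 − 0.44010222·0.90470812) = 1.287492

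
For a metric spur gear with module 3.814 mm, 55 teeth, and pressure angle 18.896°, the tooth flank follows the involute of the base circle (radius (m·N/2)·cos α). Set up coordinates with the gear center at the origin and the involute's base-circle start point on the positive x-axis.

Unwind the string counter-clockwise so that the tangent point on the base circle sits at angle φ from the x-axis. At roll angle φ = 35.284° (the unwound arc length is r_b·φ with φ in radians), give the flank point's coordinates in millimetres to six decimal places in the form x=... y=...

pitch radius r_p = m·N/2 = 3.814·55/2 = 104.885000
base radius r_b = r_p·cos α = 104.885000·cos 18.896° = 99.232534
roll angle φ = 35.284° = 0.61582197 rad
x = r_b·(cos φ + φ·sin φ) = 99.232534·(0.81629893 + 0.61582197·0.57762969) = 116.302117
y = r_b·(sin φ − φ·cos φ) = 99.232534·(0.57762969 − 0.61582197·0.81629893) = 7.435978

x=116.302117 y=7.435978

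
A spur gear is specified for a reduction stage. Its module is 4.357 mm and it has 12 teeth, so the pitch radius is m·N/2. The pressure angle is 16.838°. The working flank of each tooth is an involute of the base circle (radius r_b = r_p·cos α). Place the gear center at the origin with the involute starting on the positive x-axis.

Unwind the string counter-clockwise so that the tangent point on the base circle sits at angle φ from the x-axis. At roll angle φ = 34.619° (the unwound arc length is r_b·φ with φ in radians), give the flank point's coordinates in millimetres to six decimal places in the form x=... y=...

x=29.180082 y=1.773472

pitch radius r_p = m·N/2 = 4.357·12/2 = 26.142000
base radius r_b = r_p·cos α = 26.142000·cos 16.838° = 25.021230
roll angle φ = 34.619° = 0.60421553 rad
x = r_b·(cos φ + φ·sin φ) = 25.021230·(0.82294802 + 0.60421553·0.56811668) = 29.180082
y = r_b·(sin φ − φ·cos φ) = 25.021230·(0.56811668 − 0.60421553·0.82294802) = 1.773472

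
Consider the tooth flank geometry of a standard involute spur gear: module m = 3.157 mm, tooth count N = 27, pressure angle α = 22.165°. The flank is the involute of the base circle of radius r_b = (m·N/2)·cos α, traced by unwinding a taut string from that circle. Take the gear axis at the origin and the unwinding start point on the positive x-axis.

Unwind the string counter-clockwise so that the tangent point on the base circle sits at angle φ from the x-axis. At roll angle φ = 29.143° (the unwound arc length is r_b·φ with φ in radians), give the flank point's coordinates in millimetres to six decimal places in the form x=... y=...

pitch radius r_p = m·N/2 = 3.157·27/2 = 42.619500
base radius r_b = r_p·cos α = 42.619500·cos 22.165° = 39.469971
roll angle φ = 29.143° = 0.50864130 rad
x = r_b·(cos φ + φ·sin φ) = 39.469971·(0.87340699 + 0.50864130·0.48699100) = 44.250208
y = r_b·(sin φ − φ·cos φ) = 39.469971·(0.48699100 − 0.50864130·0.87340699) = 1.686952

x=44.250208 y=1.686952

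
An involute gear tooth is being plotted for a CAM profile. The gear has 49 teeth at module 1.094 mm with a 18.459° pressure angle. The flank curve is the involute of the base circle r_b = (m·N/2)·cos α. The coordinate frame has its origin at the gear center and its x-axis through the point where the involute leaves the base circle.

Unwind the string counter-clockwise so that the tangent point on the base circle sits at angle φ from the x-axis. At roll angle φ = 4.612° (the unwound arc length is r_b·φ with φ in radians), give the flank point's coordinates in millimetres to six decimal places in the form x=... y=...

pitch radius r_p = m·N/2 = 1.094·49/2 = 26.803000
base radius r_b = r_p·cos α = 26.803000·cos 18.459° = 25.423998
roll angle φ = 4.612° = 0.08049459 rad
x = r_b·(cos φ + φ·sin φ) = 25.423998·(0.99676206 + 0.08049459·0.08040769) = 25.506231
y = r_b·(sin φ − φ·cos φ) = 25.423998·(0.08040769 − 0.08049459·0.99676206) = 0.004417

x=25.506231 y=0.004417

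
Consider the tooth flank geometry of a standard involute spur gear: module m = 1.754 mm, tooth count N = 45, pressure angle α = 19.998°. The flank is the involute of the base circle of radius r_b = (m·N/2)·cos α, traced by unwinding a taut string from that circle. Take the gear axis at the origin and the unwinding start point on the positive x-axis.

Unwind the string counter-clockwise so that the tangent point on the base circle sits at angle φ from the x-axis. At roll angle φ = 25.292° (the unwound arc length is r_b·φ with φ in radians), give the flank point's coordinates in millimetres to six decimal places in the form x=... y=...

pitch radius r_p = m·N/2 = 1.754·45/2 = 39.465000
base radius r_b = r_p·cos α = 39.465000·cos 19.998° = 37.085440
roll angle φ = 25.292° = 0.44142867 rad
x = r_b·(cos φ + φ·sin φ) = 37.085440·(0.90414221 + 0.44142867·0.42723163) = 40.524540
y = r_b·(sin φ − φ·cos φ) = 37.085440·(0.42723163 − 0.44142867·0.90414221) = 1.042743

x=40.524540 y=1.042743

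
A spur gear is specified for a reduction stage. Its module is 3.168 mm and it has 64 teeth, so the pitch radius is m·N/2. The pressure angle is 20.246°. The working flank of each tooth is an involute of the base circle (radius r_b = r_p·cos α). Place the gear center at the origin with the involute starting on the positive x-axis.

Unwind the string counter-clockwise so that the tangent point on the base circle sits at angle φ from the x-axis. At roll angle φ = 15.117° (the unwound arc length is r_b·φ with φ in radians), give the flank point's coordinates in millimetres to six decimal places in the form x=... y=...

x=98.365645 y=0.578255

pitch radius r_p = m·N/2 = 3.168·64/2 = 101.376000
base radius r_b = r_p·cos α = 101.376000·cos 20.246° = 95.112534
roll angle φ = 15.117° = 0.26384142 rad
x = r_b·(cos φ + φ·sin φ) = 95.112534·(0.96539530 + 0.26384142·0.26079096) = 98.365645
y = r_b·(sin φ − φ·cos φ) = 95.112534·(0.26079096 − 0.26384142·0.96539530) = 0.578255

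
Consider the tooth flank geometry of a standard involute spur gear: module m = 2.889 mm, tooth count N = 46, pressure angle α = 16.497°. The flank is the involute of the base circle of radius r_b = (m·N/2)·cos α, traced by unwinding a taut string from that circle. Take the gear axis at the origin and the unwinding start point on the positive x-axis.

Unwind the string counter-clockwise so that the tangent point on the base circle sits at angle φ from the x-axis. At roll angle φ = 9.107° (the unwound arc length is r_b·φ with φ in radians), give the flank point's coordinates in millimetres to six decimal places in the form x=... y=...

x=64.511419 y=0.085066

pitch radius r_p = m·N/2 = 2.889·46/2 = 66.447000
base radius r_b = r_p·cos α = 66.447000·cos 16.497° = 63.711683
roll angle φ = 9.107° = 0.15894713 rad
x = r_b·(cos φ + φ·sin φ) = 63.711683·(0.98739448 + 0.15894713·0.15827870) = 64.511419
y = r_b·(sin φ − φ·cos φ) = 63.711683·(0.15827870 − 0.15894713·0.98739448) = 0.085066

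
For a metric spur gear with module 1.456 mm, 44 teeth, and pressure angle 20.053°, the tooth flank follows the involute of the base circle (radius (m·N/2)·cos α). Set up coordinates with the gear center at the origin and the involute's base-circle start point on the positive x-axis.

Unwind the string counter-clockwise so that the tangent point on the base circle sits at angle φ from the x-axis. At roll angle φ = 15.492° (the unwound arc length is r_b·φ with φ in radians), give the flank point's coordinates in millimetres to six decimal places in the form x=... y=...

pitch radius r_p = m·N/2 = 1.456·44/2 = 32.032000
base radius r_b = r_p·cos α = 32.032000·cos 20.053° = 30.090087
roll angle φ = 15.492° = 0.27038641 rad
x = r_b·(cos φ + φ·sin φ) = 30.090087·(0.96366776 + 0.27038641·0.26710383) = 31.169990
y = r_b·(sin φ − φ·cos φ) = 30.090087·(0.26710383 − 0.27038641·0.96366776) = 0.196824

x=31.169990 y=0.196824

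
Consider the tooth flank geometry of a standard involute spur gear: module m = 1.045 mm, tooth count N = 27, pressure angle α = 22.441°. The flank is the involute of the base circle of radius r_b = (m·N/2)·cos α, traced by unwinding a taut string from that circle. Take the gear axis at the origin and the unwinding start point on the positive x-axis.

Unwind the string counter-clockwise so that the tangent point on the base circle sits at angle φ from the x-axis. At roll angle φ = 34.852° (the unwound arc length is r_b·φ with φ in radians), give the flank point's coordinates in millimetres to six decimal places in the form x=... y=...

x=15.232882 y=0.942517

pitch radius r_p = m·N/2 = 1.045·27/2 = 14.107500
base radius r_b = r_p·cos α = 14.107500·cos 22.441° = 13.039183
roll angle φ = 34.852° = 0.60828215 rad
x = r_b·(cos φ + φ·sin φ) = 13.039183·(0.82063091 + 0.60828215·0.57145858) = 15.232882
y = r_b·(sin φ − φ·cos φ) = 13.039183·(0.57145858 − 0.60828215·0.82063091) = 0.942517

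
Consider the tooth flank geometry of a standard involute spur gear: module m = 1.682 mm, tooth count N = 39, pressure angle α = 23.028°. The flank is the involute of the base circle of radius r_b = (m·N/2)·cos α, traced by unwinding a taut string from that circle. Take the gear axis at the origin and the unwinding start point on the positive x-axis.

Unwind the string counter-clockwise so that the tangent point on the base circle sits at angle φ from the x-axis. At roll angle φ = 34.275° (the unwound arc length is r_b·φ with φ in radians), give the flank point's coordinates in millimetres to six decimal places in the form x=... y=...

x=35.112720 y=2.077868

pitch radius r_p = m·N/2 = 1.682·39/2 = 32.799000
base radius r_b = r_p·cos α = 32.799000·cos 23.028° = 30.185372
roll angle φ = 34.275° = 0.59821160 rad
x = r_b·(cos φ + φ·sin φ) = 30.185372·(0.82634410 + 0.59821160·0.56316554) = 35.112720
y = r_b·(sin φ − φ·cos φ) = 30.185372·(0.56316554 − 0.59821160·0.82634410) = 2.077868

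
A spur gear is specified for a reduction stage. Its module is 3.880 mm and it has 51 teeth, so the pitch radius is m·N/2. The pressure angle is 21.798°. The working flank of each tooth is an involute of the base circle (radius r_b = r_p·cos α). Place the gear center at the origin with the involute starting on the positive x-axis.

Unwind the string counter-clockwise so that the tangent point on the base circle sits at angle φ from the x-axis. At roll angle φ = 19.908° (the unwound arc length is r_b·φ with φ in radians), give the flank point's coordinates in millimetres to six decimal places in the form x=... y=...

pitch radius r_p = m·N/2 = 3.880·51/2 = 98.940000
base radius r_b = r_p·cos α = 98.940000·cos 21.798° = 91.865670
roll angle φ = 19.908° = 0.34746015 rad
x = r_b·(cos φ + φ·sin φ) = 91.865670·(0.94024059 + 0.34746015·0.34051084) = 97.244822
y = r_b·(sin φ − φ·cos φ) = 91.865670·(0.34051084 − 0.34746015·0.94024059) = 1.269097

x=97.244822 y=1.269097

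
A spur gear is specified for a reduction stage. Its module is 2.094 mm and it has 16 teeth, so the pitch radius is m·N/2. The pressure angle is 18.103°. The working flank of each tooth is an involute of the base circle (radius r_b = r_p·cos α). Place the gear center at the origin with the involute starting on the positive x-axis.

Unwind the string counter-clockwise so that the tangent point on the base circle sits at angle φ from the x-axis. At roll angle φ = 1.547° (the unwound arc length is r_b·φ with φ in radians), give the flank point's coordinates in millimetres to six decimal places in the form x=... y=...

x=15.928570 y=0.000104

pitch radius r_p = m·N/2 = 2.094·16/2 = 16.752000
base radius r_b = r_p·cos α = 16.752000·cos 18.103° = 15.922767
roll angle φ = 1.547° = 0.02700024 rad
x = r_b·(cos φ + φ·sin φ) = 15.922767·(0.99963552 + 0.02700024·0.02699696) = 15.928570
y = r_b·(sin φ − φ·cos φ) = 15.922767·(0.02699696 − 0.02700024·0.99963552) = 0.000104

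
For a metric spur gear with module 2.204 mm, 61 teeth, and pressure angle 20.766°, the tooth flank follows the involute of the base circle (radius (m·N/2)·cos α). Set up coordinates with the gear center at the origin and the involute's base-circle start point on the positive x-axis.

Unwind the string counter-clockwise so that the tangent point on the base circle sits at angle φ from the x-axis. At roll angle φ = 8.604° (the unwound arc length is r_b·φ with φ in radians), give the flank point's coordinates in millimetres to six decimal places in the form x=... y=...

x=63.559720 y=0.070790

pitch radius r_p = m·N/2 = 2.204·61/2 = 67.222000
base radius r_b = r_p·cos α = 67.222000·cos 20.766° = 62.855006
roll angle φ = 8.604° = 0.15016813 rad
x = r_b·(cos φ + φ·sin φ) = 62.855006·(0.98874594 + 0.15016813·0.14960437) = 63.559720
y = r_b·(sin φ − φ·cos φ) = 62.855006·(0.14960437 − 0.15016813·0.98874594) = 0.070790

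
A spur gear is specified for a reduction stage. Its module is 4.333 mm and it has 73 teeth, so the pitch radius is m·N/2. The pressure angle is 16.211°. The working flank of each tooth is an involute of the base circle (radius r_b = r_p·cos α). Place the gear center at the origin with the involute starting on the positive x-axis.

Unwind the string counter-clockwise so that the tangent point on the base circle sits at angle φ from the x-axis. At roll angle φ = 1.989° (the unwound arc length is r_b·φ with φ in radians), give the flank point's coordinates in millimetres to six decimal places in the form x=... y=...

pitch radius r_p = m·N/2 = 4.333·73/2 = 158.154500
base radius r_b = r_p·cos α = 158.154500·cos 16.211° = 151.866294
roll angle φ = 1.989° = 0.03471460 rad
x = r_b·(cos φ + φ·sin φ) = 151.866294·(0.99939751 + 0.03471460·0.03470763) = 151.957773
y = r_b·(sin φ − φ·cos φ) = 151.866294·(0.03470763 − 0.03471460·0.99939751) = 0.002118

x=151.957773 y=0.002118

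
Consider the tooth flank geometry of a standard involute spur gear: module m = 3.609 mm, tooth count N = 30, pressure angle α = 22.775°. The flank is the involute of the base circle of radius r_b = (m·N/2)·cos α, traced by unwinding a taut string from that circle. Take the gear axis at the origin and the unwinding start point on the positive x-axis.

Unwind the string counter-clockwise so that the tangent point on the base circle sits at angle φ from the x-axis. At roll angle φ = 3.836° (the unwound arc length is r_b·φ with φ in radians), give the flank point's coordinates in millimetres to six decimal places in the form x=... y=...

pitch radius r_p = m·N/2 = 3.609·30/2 = 54.135000
base radius r_b = r_p·cos α = 54.135000·cos 22.775° = 49.914210
roll angle φ = 3.836° = 0.06695083 rad
x = r_b·(cos φ + φ·sin φ) = 49.914210·(0.99775963 + 0.06695083·0.06690082) = 50.025953
y = r_b·(sin φ − φ·cos φ) = 49.914210·(0.06690082 − 0.06695083·0.99775963) = 0.004991

x=50.025953 y=0.004991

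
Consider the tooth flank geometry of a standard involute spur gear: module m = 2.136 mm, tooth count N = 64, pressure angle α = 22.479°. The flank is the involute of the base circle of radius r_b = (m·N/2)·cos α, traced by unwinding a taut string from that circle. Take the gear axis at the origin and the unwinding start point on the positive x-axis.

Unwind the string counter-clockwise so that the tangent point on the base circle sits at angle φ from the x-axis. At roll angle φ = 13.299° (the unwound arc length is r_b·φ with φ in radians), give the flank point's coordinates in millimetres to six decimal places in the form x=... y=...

pitch radius r_p = m·N/2 = 2.136·64/2 = 68.352000
base radius r_b = r_p·cos α = 68.352000·cos 22.479° = 63.158597
roll angle φ = 13.299° = 0.23211134 rad
x = r_b·(cos φ + φ·sin φ) = 63.158597·(0.97318289 + 0.23211134·0.23003275) = 64.837106
y = r_b·(sin φ − φ·cos φ) = 63.158597·(0.23003275 − 0.23211134·0.97318289) = 0.261854

x=64.837106 y=0.261854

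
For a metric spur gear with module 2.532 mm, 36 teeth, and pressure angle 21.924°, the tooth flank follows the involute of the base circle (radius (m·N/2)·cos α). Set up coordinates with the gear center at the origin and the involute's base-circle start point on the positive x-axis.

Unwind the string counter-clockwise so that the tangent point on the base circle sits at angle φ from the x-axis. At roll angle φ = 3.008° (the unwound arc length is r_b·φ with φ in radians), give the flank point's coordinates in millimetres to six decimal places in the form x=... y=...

x=42.338167 y=0.002039

pitch radius r_p = m·N/2 = 2.532·36/2 = 45.576000
base radius r_b = r_p·cos α = 45.576000·cos 21.924° = 42.279941
roll angle φ = 3.008° = 0.05249950 rad
x = r_b·(cos φ + φ·sin φ) = 42.279941·(0.99862222 + 0.05249950·0.05247539) = 42.338167
y = r_b·(sin φ − φ·cos φ) = 42.279941·(0.05247539 − 0.05249950·0.99862222) = 0.002039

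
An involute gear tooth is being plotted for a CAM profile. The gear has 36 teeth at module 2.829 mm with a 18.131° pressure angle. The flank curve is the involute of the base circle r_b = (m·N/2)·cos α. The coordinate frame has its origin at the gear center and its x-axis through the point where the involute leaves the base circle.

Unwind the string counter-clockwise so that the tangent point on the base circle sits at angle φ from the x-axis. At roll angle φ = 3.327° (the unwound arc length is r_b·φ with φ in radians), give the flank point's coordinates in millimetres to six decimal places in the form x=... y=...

x=48.475113 y=0.003157

pitch radius r_p = m·N/2 = 2.829·36/2 = 50.922000
base radius r_b = r_p·cos α = 50.922000·cos 18.131° = 48.393595
roll angle φ = 3.327° = 0.05806710 rad
x = r_b·(cos φ + φ·sin φ) = 48.393595·(0.99831458 + 0.05806710·0.05803448) = 48.475113
y = r_b·(sin φ − φ·cos φ) = 48.393595·(0.05803448 − 0.05806710·0.99831458) = 0.003157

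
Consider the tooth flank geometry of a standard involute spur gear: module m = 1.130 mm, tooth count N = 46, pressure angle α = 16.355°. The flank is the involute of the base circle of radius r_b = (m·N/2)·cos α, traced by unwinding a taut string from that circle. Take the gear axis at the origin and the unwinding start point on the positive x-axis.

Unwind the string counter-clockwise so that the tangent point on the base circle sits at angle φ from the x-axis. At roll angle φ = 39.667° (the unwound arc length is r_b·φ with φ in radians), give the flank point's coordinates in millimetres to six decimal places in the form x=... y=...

pitch radius r_p = m·N/2 = 1.130·46/2 = 25.990000
base radius r_b = r_p·cos α = 25.990000·cos 16.355° = 24.938326
roll angle φ = 39.667° = 0.69231975 rad
x = r_b·(cos φ + φ·sin φ) = 24.938326·(0.76976733 + 0.69231975·0.63832457) = 30.217571
y = r_b·(sin φ − φ·cos φ) = 24.938326·(0.63832457 − 0.69231975·0.76976733) = 2.628486

x=30.217571 y=2.628486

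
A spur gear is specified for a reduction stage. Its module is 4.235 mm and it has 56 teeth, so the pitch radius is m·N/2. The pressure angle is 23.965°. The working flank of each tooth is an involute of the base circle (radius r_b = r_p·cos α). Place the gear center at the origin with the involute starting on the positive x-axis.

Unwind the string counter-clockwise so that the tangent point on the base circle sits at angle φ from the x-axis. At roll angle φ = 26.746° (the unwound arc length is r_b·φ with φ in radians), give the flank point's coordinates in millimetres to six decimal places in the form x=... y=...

pitch radius r_p = m·N/2 = 4.235·56/2 = 118.580000
base radius r_b = r_p·cos α = 118.580000·cos 23.965° = 108.357663
roll angle φ = 26.746° = 0.46680576 rad
x = r_b·(cos φ + φ·sin φ) = 108.357663·(0.89301036 + 0.46680576·0.45003610) = 119.528233
y = r_b·(sin φ − φ·cos φ) = 108.357663·(0.45003610 − 0.46680576·0.89301036) = 3.594626

x=119.528233 y=3.594626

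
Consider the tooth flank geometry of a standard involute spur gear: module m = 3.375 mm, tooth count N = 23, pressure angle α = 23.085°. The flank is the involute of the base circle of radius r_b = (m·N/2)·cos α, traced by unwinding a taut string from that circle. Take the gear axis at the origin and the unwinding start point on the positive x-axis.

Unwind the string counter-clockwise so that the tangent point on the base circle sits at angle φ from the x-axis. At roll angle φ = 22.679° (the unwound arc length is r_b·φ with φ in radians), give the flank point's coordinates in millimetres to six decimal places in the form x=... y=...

pitch radius r_p = m·N/2 = 3.375·23/2 = 38.812500
base radius r_b = r_p·cos α = 38.812500·cos 23.085° = 35.704557
roll angle φ = 22.679° = 0.39582322 rad
x = r_b·(cos φ + φ·sin φ) = 35.704557·(0.92267947 + 0.39582322·0.38556789) = 38.392974
y = r_b·(sin φ − φ·cos φ) = 35.704557·(0.38556789 − 0.39582322·0.92267947) = 0.726585

x=38.392974 y=0.726585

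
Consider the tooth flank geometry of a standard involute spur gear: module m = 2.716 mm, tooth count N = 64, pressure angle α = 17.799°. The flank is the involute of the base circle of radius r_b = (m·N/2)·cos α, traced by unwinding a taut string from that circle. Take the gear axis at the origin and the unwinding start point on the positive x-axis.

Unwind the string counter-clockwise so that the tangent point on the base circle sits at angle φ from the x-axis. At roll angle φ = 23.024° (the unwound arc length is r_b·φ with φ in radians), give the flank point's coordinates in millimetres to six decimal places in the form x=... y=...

pitch radius r_p = m·N/2 = 2.716·64/2 = 86.912000
base radius r_b = r_p·cos α = 86.912000·cos 17.799° = 82.751933
roll angle φ = 23.024° = 0.40184461 rad
x = r_b·(cos φ + φ·sin φ) = 82.751933·(0.92034110 + 0.40184461·0.39111667) = 89.165972
y = r_b·(sin φ − φ·cos φ) = 82.751933·(0.39111667 − 0.40184461·0.92034110) = 1.761173

x=89.165972 y=1.761173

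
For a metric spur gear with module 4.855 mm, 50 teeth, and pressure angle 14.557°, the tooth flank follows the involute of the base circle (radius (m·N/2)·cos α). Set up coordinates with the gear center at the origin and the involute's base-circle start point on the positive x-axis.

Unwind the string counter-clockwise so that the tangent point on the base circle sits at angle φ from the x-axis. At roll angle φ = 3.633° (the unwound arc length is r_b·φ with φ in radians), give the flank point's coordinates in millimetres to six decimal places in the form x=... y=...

x=117.714556 y=0.009979

pitch radius r_p = m·N/2 = 4.855·50/2 = 121.375000
base radius r_b = r_p·cos α = 121.375000·cos 14.557° = 117.478629
roll angle φ = 3.633° = 0.06340781 rad
x = r_b·(cos φ + φ·sin φ) = 117.478629·(0.99799040 + 0.06340781·0.06336533) = 117.714556
y = r_b·(sin φ − φ·cos φ) = 117.478629·(0.06336533 − 0.06340781·0.99799040) = 0.009979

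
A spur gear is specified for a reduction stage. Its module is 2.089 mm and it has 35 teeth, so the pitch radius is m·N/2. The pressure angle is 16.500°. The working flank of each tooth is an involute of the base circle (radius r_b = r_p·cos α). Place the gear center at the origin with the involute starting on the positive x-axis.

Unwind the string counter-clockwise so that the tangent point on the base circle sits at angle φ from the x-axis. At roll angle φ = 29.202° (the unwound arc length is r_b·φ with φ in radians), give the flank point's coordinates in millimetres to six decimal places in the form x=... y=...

pitch radius r_p = m·N/2 = 2.089·35/2 = 36.557500
base radius r_b = r_p·cos α = 36.557500·cos 16.500° = 35.052052
roll angle φ = 29.202° = 0.50967105 rad
x = r_b·(cos φ + φ·sin φ) = 35.052052·(0.87290505 + 0.50967105·0.48789013) = 39.313279
y = r_b·(sin φ − φ·cos φ) = 35.052052·(0.48789013 − 0.50967105·0.87290505) = 1.507088

x=39.313279 y=1.507088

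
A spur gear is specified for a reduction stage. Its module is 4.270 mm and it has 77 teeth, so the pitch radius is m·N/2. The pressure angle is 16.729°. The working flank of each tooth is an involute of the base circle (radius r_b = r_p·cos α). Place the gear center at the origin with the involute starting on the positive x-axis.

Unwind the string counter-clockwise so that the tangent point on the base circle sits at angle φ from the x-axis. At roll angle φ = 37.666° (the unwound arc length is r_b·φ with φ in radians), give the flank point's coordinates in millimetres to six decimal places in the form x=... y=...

x=187.868795 y=14.275152

pitch radius r_p = m·N/2 = 4.270·77/2 = 164.395000
base radius r_b = r_p·cos α = 164.395000·cos 16.729° = 157.437298
roll angle φ = 37.666° = 0.65739572 rad
x = r_b·(cos φ + φ·sin φ) = 157.437298·(0.79158628 + 0.65739572·0.61105741) = 187.868795
y = r_b·(sin φ − φ·cos φ) = 157.437298·(0.61105741 − 0.65739572·0.79158628) = 14.275152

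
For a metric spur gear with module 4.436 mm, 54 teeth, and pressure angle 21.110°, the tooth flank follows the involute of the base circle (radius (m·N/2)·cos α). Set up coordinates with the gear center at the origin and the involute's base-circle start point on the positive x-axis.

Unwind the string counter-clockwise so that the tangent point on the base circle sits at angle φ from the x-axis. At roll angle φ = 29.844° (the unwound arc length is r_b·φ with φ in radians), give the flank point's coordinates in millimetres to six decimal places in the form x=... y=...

x=125.878885 y=5.121994

pitch radius r_p = m·N/2 = 4.436·54/2 = 119.772000
base radius r_b = r_p·cos α = 119.772000·cos 21.110° = 111.734184
roll angle φ = 29.844° = 0.52087606 rad
x = r_b·(cos φ + φ·sin φ) = 111.734184·(0.86738355 + 0.52087606·0.49764021) = 125.878885
y = r_b·(sin φ − φ·cos φ) = 111.734184·(0.49764021 − 0.52087606·0.86738355) = 5.121994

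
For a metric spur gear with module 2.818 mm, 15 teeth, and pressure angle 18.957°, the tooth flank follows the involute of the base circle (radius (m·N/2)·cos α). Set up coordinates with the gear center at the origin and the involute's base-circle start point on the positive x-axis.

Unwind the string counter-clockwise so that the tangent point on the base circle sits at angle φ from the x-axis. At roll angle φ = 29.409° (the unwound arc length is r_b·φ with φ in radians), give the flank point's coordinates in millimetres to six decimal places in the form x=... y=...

pitch radius r_p = m·N/2 = 2.818·15/2 = 21.135000
base radius r_b = r_p·cos α = 21.135000·cos 18.957° = 19.988694
roll angle φ = 29.409° = 0.51328388 rad
x = r_b·(cos φ + φ·sin φ) = 19.988694·(0.87113669 + 0.51328388·0.49104060) = 22.450899
y = r_b·(sin φ − φ·cos φ) = 19.988694·(0.49104060 − 0.51328388·0.87113669) = 0.877507

x=22.450899 y=0.877507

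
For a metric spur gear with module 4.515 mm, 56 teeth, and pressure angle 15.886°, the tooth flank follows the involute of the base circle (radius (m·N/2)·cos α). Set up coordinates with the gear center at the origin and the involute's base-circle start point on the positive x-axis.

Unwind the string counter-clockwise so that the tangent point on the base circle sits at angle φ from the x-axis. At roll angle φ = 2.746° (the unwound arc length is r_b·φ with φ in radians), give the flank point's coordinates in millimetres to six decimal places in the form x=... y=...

x=121.731362 y=0.004461

pitch radius r_p = m·N/2 = 4.515·56/2 = 126.420000
base radius r_b = r_p·cos α = 126.420000·cos 15.886° = 121.591795
roll angle φ = 2.746° = 0.04792674 rad
x = r_b·(cos φ + φ·sin φ) = 121.591795·(0.99885173 + 0.04792674·0.04790840) = 121.731362
y = r_b·(sin φ − φ·cos φ) = 121.591795·(0.04790840 − 0.04792674·0.99885173) = 0.004461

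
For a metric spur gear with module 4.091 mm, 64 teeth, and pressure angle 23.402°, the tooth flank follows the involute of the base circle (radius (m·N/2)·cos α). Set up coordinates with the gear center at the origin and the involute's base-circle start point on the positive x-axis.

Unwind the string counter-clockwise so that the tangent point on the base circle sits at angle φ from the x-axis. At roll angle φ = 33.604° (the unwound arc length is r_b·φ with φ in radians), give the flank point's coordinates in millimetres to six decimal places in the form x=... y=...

x=139.063574 y=7.804950

pitch radius r_p = m·N/2 = 4.091·64/2 = 130.912000
base radius r_b = r_p·cos α = 130.912000·cos 23.402° = 120.143279
roll angle φ = 33.604° = 0.58650044 rad
x = r_b·(cos φ + φ·sin φ) = 120.143279·(0.83288260 + 0.58650044·0.55344970) = 139.063574
y = r_b·(sin φ − φ·cos φ) = 120.143279·(0.55344970 − 0.58650044·0.83288260) = 7.804950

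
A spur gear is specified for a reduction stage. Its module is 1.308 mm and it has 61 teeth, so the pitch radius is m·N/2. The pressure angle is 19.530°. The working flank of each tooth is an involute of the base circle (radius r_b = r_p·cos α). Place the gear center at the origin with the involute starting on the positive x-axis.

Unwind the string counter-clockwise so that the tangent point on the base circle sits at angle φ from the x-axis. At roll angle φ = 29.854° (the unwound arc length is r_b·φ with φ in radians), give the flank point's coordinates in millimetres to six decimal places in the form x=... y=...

pitch radius r_p = m·N/2 = 1.308·61/2 = 39.894000
base radius r_b = r_p·cos α = 39.894000·cos 19.530° = 37.598762
roll angle φ = 29.854° = 0.52105059 rad
x = r_b·(cos φ + φ·sin φ) = 37.598762·(0.86729668 + 0.52105059·0.49779159) = 42.361445
y = r_b·(sin φ − φ·cos φ) = 37.598762·(0.49779159 − 0.52105059·0.86729668) = 1.725262

x=42.361445 y=1.725262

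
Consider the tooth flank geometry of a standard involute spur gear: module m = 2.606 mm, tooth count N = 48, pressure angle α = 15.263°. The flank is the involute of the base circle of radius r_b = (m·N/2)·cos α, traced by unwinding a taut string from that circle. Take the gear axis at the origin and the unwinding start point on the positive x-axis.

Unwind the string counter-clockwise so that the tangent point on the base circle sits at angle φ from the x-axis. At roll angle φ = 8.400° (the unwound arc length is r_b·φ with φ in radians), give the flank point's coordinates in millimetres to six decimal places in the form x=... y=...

pitch radius r_p = m·N/2 = 2.606·48/2 = 62.544000
base radius r_b = r_p·cos α = 62.544000·cos 15.263° = 60.337924
roll angle φ = 8.400° = 0.14660766 rad
x = r_b·(cos φ + φ·sin φ) = 60.337924·(0.98927233 + 0.14660766·0.14608303) = 60.982890
y = r_b·(sin φ − φ·cos φ) = 60.337924·(0.14608303 − 0.14660766·0.98927233) = 0.063242

x=60.982890 y=0.063242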